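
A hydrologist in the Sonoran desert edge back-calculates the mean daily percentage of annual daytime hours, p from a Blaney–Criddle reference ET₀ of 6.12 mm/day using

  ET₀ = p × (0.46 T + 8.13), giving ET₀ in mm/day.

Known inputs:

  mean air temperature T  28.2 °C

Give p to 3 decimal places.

p = ET₀ / (0.46 T + 8.13) = 6.12 / (0.46 × 28.2 + 8.13) = 6.12 / 21.102 = 0.2900

0.290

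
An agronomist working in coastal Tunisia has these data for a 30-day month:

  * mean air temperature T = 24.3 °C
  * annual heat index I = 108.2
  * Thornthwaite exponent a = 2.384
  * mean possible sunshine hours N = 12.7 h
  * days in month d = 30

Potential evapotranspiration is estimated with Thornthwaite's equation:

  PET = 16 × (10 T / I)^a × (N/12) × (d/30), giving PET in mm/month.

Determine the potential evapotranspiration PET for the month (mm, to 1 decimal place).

116.5 mm

10T/I = 10 × 24.3 / 108.2 = 2.2458
(10T/I)^a = 2.2458^2.384 = 6.8813
Uncorrected PET = 16 × 6.8813 = 110.101 mm
Correction = (N/12)(d/30) = (12.7/12)(30/30) = 1.0583
PET = 110.101 × 1.0583 = 116.520 mm/month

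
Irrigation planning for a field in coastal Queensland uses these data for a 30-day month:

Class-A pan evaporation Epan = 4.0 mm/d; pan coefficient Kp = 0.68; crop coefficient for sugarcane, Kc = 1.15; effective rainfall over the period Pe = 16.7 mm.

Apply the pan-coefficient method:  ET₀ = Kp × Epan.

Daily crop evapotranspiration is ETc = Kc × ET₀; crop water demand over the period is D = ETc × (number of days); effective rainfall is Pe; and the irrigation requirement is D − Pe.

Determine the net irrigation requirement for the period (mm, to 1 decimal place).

77.1 mm

ET₀ = 0.68 × 4.0 = 2.7200 mm/d
ETc = Kc × ET₀ = 1.15 × 2.7200 = 3.1280 mm/d
Crop demand D = ETc × 30 d = 3.1280 × 30 = 93.840 mm
D − Pe = 93.840 − 16.7 = 77.140 mm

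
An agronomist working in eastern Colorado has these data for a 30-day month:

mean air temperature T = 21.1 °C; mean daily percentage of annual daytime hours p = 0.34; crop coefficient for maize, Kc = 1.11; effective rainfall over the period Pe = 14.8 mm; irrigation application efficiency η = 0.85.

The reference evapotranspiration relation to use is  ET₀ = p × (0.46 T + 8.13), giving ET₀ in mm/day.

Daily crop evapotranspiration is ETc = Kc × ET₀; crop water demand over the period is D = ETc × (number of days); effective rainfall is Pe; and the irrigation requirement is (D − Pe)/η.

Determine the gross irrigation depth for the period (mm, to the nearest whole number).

ET₀ = 0.34 × (0.46 × 21.1 + 8.13) = 0.34 × 17.836 = 6.0642 mm/d
ETc = Kc × ET₀ = 1.11 × 6.0642 = 6.7313 mm/d
Crop demand D = ETc × 30 d = 6.7313 × 30 = 201.939 mm
D − Pe = 201.939 − 14.8 = 187.139 mm
Gross irrigation = 187.139 / 0.85 = 220.164 mm

220 mm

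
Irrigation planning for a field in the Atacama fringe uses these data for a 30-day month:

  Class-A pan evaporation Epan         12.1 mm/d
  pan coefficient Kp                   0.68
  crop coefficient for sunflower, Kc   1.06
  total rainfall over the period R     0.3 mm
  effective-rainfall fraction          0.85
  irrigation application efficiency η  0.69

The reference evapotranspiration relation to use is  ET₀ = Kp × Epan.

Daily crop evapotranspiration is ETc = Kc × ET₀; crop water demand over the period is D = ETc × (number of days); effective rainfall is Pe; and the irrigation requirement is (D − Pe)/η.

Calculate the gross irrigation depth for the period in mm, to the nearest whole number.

379 mm

ET₀ = 0.68 × 12.1 = 8.2280 mm/d
ETc = Kc × ET₀ = 1.06 × 8.2280 = 8.7217 mm/d
Crop demand D = ETc × 30 d = 8.7217 × 30 = 261.651 mm
Pe = 0.85 × 0.3 = 0.255 mm
D − Pe = 261.651 − 0.255 = 261.396 mm
Gross irrigation = 261.396 / 0.69 = 378.835 mm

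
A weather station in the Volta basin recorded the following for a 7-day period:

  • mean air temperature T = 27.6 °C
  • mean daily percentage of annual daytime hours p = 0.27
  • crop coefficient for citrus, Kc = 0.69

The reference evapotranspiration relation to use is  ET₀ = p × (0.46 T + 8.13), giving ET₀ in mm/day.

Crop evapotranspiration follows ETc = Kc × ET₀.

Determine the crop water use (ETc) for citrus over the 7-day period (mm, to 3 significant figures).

27.2 mm

ET₀ = 0.27 × (0.46 × 27.6 + 8.13) = 0.27 × 20.826 = 5.6230 mm/d
ETc = Kc × ET₀ = 0.69 × 5.6230 = 3.8799 mm/d
Over 7 days: 3.8799 × 7 = 27.159 mm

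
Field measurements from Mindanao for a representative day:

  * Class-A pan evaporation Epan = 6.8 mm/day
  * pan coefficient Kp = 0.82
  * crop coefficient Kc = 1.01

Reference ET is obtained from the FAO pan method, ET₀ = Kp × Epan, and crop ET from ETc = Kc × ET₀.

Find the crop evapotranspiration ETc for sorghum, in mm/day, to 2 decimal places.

ET₀ = 0.82 × 6.8 = 5.5760 mm/d
ETc = Kc × ET₀ = 1.01 × 5.5760 = 5.6318 mm/d

5.63 mm/day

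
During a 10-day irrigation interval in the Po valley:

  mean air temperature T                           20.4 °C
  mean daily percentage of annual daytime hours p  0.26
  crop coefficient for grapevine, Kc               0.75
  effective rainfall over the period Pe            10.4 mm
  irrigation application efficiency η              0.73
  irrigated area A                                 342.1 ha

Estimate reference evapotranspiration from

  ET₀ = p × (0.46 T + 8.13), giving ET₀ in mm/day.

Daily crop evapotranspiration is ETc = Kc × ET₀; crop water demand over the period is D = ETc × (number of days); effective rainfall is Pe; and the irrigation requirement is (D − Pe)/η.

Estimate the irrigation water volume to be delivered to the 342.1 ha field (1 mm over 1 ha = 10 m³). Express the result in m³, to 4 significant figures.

111300 m³

ET₀ = 0.26 × (0.46 × 20.4 + 8.13) = 0.26 × 17.514 = 4.5536 mm/d
ETc = Kc × ET₀ = 0.75 × 4.5536 = 3.4152 mm/d
Crop demand D = ETc × 10 d = 3.4152 × 10 = 34.152 mm
D − Pe = 34.152 − 10.4 = 23.752 mm
Gross irrigation = 23.752 / 0.73 = 32.537 mm
Volume = 32.537 mm × 342.1 ha × 10 = 111309.1 m³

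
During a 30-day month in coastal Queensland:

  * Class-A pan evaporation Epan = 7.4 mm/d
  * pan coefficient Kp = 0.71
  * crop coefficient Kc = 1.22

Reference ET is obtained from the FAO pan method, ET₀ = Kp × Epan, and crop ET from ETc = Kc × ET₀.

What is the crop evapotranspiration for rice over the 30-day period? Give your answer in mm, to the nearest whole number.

ET₀ = 0.71 × 7.4 = 5.2540 mm/d
ETc = Kc × ET₀ = 1.22 × 5.2540 = 6.4099 mm/d
Over 30 days: 6.4099 × 30 = 192.297 mm

192 mm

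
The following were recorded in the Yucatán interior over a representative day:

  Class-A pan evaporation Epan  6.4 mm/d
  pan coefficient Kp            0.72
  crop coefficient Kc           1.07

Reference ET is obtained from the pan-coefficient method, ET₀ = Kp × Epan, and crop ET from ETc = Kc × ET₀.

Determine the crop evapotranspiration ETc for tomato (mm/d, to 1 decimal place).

ET₀ = 0.72 × 6.4 = 4.6080 mm/d
ETc = Kc × ET₀ = 1.07 × 4.6080 = 4.9306 mm/d

4.9 mm/d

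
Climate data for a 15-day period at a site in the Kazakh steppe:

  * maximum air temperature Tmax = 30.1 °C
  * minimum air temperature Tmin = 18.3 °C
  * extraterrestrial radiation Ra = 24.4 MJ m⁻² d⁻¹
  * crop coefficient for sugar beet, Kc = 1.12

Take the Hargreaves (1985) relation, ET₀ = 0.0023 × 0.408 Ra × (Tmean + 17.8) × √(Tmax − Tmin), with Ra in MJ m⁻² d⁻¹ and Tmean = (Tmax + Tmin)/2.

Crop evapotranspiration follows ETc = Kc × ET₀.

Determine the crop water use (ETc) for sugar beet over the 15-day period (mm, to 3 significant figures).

Tmean = (30.1 + 18.3)/2 = 24.20 °C
0.408 Ra = 0.408 × 24.4 = 9.9552 mm/d equivalent
ET₀ = 0.0023 × 9.9552 × (24.20 + 17.8) × √11.8 = 0.0023 × 9.9552 × 42.00 × 3.4351 = 3.3034 mm/d
ETc = Kc × ET₀ = 1.12 × 3.3034 = 3.6998 mm/d
Over 15 days: 3.6998 × 15 = 55.497 mm

55.5 mm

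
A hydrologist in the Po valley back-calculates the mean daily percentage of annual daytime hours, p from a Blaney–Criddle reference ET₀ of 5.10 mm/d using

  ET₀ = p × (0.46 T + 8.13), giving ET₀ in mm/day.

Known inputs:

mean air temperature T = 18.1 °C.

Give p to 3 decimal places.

0.310

p = ET₀ / (0.46 T + 8.13) = 5.10 / (0.46 × 18.1 + 8.13) = 5.10 / 16.456 = 0.3099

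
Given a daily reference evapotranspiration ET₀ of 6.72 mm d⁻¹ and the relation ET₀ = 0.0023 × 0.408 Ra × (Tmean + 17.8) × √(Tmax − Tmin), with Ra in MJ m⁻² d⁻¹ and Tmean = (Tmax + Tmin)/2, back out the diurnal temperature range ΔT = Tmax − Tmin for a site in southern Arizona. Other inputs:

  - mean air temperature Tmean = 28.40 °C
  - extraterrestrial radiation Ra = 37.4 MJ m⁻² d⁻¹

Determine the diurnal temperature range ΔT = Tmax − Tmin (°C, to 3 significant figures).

√ΔT = ET₀ / [0.0023 × 0.408 × Ra × (Tmean+17.8)] = 6.72 / (0.0023 × 15.2592 × 46.20) = 4.1445
ΔT = 4.1445² = 17.177 °C

17.2 °C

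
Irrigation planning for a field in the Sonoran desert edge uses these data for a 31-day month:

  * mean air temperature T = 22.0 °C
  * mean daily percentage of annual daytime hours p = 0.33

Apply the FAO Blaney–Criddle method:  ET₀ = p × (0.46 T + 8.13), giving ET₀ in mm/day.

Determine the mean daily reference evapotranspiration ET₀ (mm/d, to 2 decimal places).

ET₀ = 0.33 × (0.46 × 22.0 + 8.13) = 0.33 × 18.250 = 6.0225 mm/d

6.02 mm/d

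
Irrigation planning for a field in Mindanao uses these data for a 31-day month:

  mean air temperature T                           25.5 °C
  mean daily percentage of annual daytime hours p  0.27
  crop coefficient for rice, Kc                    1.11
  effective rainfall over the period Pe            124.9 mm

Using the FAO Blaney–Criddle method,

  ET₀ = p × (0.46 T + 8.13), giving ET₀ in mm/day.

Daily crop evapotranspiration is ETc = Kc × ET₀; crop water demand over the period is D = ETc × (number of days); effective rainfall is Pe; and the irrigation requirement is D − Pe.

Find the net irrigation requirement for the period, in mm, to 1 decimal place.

ET₀ = 0.27 × (0.46 × 25.5 + 8.13) = 0.27 × 19.860 = 5.3622 mm/d
ETc = Kc × ET₀ = 1.11 × 5.3622 = 5.9520 mm/d
Crop demand D = ETc × 31 d = 5.9520 × 31 = 184.512 mm
D − Pe = 184.512 − 124.9 = 59.612 mm

59.6 mm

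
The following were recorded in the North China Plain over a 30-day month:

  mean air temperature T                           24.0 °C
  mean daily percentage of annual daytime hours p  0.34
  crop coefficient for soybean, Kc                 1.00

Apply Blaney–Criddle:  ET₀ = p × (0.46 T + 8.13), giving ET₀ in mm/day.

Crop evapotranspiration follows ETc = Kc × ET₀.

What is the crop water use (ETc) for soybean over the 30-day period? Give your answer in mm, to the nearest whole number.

ET₀ = 0.34 × (0.46 × 24.0 + 8.13) = 0.34 × 19.170 = 6.5178 mm/d
ETc = Kc × ET₀ = 1.00 × 6.5178 = 6.5178 mm/d
Over 30 days: 6.5178 × 30 = 195.534 mm

196 mm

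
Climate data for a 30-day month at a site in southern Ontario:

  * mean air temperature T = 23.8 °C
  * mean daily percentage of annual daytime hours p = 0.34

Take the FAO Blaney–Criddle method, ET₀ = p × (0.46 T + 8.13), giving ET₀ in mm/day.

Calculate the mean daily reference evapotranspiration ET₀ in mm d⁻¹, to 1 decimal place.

6.5 mm d⁻¹

ET₀ = 0.34 × (0.46 × 23.8 + 8.13) = 0.34 × 19.078 = 6.4865 mm/d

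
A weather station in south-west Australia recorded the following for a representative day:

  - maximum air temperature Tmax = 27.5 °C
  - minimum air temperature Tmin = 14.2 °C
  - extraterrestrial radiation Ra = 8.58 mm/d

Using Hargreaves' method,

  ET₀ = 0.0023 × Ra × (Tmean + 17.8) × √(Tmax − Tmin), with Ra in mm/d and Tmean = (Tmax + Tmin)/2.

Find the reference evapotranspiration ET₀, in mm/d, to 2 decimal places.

Tmean = (27.5 + 14.2)/2 = 20.85 °C
ET₀ = 0.0023 × 8.58 × (20.85 + 17.8) × √13.3 = 0.0023 × 8.58 × 38.65 × 3.6469 = 2.7816 mm/d

2.78 mm/d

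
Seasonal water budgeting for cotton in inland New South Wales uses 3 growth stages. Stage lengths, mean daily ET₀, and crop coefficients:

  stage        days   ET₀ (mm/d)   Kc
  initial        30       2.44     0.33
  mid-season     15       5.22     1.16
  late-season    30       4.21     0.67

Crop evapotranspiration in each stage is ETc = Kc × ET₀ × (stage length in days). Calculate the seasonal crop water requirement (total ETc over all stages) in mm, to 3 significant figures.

initial: 0.33 × 2.44 × 30 = 24.16 mm
mid-season: 1.16 × 5.22 × 15 = 90.83 mm
late-season: 0.67 × 4.21 × 30 = 84.62 mm
Seasonal total = 199.61 mm

200 mm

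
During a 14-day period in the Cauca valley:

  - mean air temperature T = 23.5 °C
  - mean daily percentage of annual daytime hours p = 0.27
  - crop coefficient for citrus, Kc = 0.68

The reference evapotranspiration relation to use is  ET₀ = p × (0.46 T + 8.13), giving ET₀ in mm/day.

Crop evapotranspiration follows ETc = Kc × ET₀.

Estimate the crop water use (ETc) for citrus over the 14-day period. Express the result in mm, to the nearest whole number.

ET₀ = 0.27 × (0.46 × 23.5 + 8.13) = 0.27 × 18.940 = 5.1138 mm/d
ETc = Kc × ET₀ = 0.68 × 5.1138 = 3.4774 mm/d
Over 14 days: 3.4774 × 14 = 48.684 mm

49 mm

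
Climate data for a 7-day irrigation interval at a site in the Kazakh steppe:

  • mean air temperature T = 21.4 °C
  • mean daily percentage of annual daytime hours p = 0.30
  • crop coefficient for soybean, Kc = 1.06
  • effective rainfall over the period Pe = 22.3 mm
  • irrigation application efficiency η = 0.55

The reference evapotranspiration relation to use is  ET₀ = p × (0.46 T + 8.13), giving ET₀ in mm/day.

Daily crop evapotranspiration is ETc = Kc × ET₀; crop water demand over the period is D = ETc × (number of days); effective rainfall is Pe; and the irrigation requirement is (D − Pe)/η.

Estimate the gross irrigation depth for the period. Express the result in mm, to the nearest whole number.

32 mm

ET₀ = 0.30 × (0.46 × 21.4 + 8.13) = 0.30 × 17.974 = 5.3922 mm/d
ETc = Kc × ET₀ = 1.06 × 5.3922 = 5.7157 mm/d
Crop demand D = ETc × 7 d = 5.7157 × 7 = 40.010 mm
D − Pe = 40.010 − 22.3 = 17.710 mm
Gross irrigation = 17.710 / 0.55 = 32.200 mm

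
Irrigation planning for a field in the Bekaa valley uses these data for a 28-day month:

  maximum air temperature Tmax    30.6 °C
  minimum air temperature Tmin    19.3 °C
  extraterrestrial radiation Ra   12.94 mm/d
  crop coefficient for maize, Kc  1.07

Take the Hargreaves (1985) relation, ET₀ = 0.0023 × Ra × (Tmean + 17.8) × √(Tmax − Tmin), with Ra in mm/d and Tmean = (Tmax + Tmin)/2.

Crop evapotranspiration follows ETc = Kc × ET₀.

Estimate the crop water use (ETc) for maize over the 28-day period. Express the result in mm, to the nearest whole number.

128 mm

Tmean = (30.6 + 19.3)/2 = 24.95 °C
ET₀ = 0.0023 × 12.94 × (24.95 + 17.8) × √11.3 = 0.0023 × 12.94 × 42.75 × 3.3615 = 4.2769 mm/d
ETc = Kc × ET₀ = 1.07 × 4.2769 = 4.5763 mm/d
Over 28 days: 4.5763 × 28 = 128.136 mm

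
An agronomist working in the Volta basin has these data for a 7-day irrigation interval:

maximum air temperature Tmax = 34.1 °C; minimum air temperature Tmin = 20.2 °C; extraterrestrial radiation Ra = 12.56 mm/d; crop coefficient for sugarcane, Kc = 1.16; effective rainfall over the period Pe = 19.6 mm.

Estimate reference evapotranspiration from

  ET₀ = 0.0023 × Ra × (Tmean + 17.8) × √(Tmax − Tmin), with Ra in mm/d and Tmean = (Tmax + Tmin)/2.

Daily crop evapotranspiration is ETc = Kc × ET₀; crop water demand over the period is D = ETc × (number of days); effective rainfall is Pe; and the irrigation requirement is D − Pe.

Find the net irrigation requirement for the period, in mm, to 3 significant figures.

19.7 mm

Tmean = (34.1 + 20.2)/2 = 27.15 °C
ET₀ = 0.0023 × 12.56 × (27.15 + 17.8) × √13.9 = 0.0023 × 12.56 × 44.95 × 3.7283 = 4.8413 mm/d
ETc = Kc × ET₀ = 1.16 × 4.8413 = 5.6159 mm/d
Crop demand D = ETc × 7 d = 5.6159 × 7 = 39.311 mm
D − Pe = 39.311 − 19.6 = 19.711 mm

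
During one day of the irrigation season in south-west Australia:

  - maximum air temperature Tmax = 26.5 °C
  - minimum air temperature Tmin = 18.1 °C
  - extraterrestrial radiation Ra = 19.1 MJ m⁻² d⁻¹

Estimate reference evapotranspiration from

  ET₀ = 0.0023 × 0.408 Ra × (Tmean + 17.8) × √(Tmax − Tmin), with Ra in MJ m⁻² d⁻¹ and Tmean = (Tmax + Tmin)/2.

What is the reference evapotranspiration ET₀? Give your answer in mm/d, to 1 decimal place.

Tmean = (26.5 + 18.1)/2 = 22.30 °C
0.408 Ra = 0.408 × 19.1 = 7.7928 mm/d equivalent
ET₀ = 0.0023 × 7.7928 × (22.30 + 17.8) × √8.4 = 0.0023 × 7.7928 × 40.10 × 2.8983 = 2.0831 mm/d

2.1 mm/d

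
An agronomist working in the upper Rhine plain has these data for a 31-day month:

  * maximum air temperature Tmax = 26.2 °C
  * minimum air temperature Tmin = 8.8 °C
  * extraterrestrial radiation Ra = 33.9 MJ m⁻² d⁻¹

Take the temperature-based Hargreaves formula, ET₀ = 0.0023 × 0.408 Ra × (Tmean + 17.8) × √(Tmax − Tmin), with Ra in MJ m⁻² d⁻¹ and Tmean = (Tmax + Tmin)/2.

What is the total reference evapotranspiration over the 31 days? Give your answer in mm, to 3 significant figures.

Tmean = (26.2 + 8.8)/2 = 17.50 °C
0.408 Ra = 0.408 × 33.9 = 13.8312 mm/d equivalent
ET₀ = 0.0023 × 13.8312 × (17.50 + 17.8) × √17.4 = 0.0023 × 13.8312 × 35.30 × 4.1713 = 4.6842 mm/d
Over 31 days: 4.6842 × 31 = 145.210 mm

145 mm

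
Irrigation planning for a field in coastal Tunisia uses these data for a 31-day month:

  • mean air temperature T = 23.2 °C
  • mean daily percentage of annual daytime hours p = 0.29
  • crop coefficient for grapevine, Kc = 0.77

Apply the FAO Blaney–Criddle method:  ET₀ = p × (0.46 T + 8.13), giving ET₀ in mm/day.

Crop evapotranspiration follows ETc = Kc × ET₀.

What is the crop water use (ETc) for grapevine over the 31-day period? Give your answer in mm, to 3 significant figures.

130 mm

ET₀ = 0.29 × (0.46 × 23.2 + 8.13) = 0.29 × 18.802 = 5.4526 mm/d
ETc = Kc × ET₀ = 0.77 × 5.4526 = 4.1985 mm/d
Over 31 days: 4.1985 × 31 = 130.154 mm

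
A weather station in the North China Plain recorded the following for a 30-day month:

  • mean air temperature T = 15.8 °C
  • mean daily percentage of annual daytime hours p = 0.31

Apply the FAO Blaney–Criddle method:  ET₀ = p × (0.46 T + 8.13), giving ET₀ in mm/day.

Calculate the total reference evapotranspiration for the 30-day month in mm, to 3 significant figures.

ET₀ = 0.31 × (0.46 × 15.8 + 8.13) = 0.31 × 15.398 = 4.7734 mm/d
Monthly total = 4.7734 × 30 = 143.202 mm

143 mm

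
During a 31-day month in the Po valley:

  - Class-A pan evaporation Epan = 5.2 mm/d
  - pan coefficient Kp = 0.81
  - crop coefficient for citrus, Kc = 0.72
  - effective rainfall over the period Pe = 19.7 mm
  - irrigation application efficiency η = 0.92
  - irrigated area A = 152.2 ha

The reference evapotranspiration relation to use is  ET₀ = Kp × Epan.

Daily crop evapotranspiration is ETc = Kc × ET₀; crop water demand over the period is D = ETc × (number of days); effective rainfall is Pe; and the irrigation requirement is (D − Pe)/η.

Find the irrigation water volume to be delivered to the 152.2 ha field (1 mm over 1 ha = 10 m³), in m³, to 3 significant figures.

ET₀ = 0.81 × 5.2 = 4.2120 mm/d
ETc = Kc × ET₀ = 0.72 × 4.2120 = 3.0326 mm/d
Crop demand D = ETc × 31 d = 3.0326 × 31 = 94.011 mm
D − Pe = 94.011 − 19.7 = 74.311 mm
Gross irrigation = 74.311 / 0.92 = 80.773 mm
Volume = 80.773 mm × 152.2 ha × 10 = 122936.5 m³

123000 m³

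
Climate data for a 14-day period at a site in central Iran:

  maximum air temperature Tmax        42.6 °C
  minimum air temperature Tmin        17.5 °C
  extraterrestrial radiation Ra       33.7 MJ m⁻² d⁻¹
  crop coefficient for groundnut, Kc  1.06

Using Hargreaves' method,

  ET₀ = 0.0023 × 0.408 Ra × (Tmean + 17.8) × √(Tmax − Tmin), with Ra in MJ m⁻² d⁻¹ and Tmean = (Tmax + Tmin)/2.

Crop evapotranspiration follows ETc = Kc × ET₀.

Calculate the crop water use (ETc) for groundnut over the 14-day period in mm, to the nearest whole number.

Tmean = (42.6 + 17.5)/2 = 30.05 °C
0.408 Ra = 0.408 × 33.7 = 13.7496 mm/d equivalent
ET₀ = 0.0023 × 13.7496 × (30.05 + 17.8) × √25.1 = 0.0023 × 13.7496 × 47.85 × 5.0100 = 7.5812 mm/d
ETc = Kc × ET₀ = 1.06 × 7.5812 = 8.0361 mm/d
Over 14 days: 8.0361 × 14 = 112.505 mm

113 mm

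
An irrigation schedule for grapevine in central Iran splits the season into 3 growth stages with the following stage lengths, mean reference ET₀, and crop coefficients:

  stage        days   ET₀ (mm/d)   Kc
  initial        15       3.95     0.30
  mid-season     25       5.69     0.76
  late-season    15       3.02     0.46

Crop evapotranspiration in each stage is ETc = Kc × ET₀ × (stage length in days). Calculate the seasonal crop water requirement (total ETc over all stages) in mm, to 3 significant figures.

147 mm

initial: 0.30 × 3.95 × 15 = 17.78 mm
mid-season: 0.76 × 5.69 × 25 = 108.11 mm
late-season: 0.46 × 3.02 × 15 = 20.84 mm
Seasonal total = 146.73 mm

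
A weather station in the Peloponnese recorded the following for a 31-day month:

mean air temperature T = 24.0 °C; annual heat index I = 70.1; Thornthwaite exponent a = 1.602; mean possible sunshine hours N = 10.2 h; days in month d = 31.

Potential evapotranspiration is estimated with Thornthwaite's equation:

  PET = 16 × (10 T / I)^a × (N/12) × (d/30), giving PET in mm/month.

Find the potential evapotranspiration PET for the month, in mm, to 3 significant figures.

10T/I = 10 × 24.0 / 70.1 = 3.4237
(10T/I)^a = 3.4237^1.602 = 7.1823
Uncorrected PET = 16 × 7.1823 = 114.917 mm
Correction = (N/12)(d/30) = (10.2/12)(31/30) = 0.8783
PET = 114.917 × 0.8783 = 100.932 mm/month

101 mm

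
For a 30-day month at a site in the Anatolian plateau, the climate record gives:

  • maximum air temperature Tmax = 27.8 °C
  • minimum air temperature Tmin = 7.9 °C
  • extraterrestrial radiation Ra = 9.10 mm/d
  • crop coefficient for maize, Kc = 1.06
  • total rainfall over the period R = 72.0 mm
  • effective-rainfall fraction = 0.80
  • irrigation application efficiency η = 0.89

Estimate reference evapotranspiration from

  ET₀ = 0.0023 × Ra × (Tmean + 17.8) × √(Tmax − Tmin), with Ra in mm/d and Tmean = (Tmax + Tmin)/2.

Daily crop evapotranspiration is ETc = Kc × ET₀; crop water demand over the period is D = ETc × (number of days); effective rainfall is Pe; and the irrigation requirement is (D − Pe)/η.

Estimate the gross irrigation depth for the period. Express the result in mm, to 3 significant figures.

Tmean = (27.8 + 7.9)/2 = 17.85 °C
ET₀ = 0.0023 × 9.10 × (17.85 + 17.8) × √19.9 = 0.0023 × 9.10 × 35.65 × 4.4609 = 3.3285 mm/d
ETc = Kc × ET₀ = 1.06 × 3.3285 = 3.5282 mm/d
Crop demand D = ETc × 30 d = 3.5282 × 30 = 105.846 mm
Pe = 0.80 × 72.0 = 57.600 mm
D − Pe = 105.846 − 57.600 = 48.246 mm
Gross irrigation = 48.246 / 0.89 = 54.209 mm

54.2 mm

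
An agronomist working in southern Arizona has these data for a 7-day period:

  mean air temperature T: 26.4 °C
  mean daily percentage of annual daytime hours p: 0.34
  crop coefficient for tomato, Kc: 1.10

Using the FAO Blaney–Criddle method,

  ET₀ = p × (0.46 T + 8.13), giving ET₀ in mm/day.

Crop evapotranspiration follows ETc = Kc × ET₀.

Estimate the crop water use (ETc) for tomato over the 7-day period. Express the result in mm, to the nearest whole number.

ET₀ = 0.34 × (0.46 × 26.4 + 8.13) = 0.34 × 20.274 = 6.8932 mm/d
ETc = Kc × ET₀ = 1.10 × 6.8932 = 7.5825 mm/d
Over 7 days: 7.5825 × 7 = 53.078 mm

53 mm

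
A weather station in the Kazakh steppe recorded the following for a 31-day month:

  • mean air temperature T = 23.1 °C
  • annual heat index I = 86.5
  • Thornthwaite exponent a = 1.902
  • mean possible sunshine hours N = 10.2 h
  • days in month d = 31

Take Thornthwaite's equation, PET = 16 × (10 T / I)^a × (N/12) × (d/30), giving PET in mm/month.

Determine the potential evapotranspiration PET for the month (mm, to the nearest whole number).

10T/I = 10 × 23.1 / 86.5 = 2.6705
(10T/I)^a = 2.6705^1.902 = 6.4771
Uncorrected PET = 16 × 6.4771 = 103.634 mm
Correction = (N/12)(d/30) = (10.2/12)(31/30) = 0.8783
PET = 103.634 × 0.8783 = 91.022 mm/month

91 mm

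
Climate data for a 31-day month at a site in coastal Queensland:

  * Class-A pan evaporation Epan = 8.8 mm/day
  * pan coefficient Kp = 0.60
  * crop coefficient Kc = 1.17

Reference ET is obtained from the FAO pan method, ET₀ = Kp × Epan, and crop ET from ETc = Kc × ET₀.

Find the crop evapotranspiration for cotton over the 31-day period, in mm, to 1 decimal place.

ET₀ = 0.60 × 8.8 = 5.2800 mm/d
ETc = Kc × ET₀ = 1.17 × 5.2800 = 6.1776 mm/d
Over 31 days: 6.1776 × 31 = 191.506 mm

191.5 mm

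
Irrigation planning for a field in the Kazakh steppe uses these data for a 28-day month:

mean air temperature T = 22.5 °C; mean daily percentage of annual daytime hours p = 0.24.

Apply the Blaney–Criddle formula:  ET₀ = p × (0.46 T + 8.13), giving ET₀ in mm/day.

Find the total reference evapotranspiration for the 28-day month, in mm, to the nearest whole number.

124 mm

ET₀ = 0.24 × (0.46 × 22.5 + 8.13) = 0.24 × 18.480 = 4.4352 mm/d
Monthly total = 4.4352 × 28 = 124.186 mm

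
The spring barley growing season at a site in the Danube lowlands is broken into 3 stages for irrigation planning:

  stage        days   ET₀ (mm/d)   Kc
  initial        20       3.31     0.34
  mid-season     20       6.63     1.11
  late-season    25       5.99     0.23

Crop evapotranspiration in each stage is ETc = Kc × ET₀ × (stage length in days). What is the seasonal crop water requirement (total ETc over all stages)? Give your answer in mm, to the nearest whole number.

initial: 0.34 × 3.31 × 20 = 22.51 mm
mid-season: 1.11 × 6.63 × 20 = 147.19 mm
late-season: 0.23 × 5.99 × 25 = 34.44 mm
Seasonal total = 204.14 mm

204 mm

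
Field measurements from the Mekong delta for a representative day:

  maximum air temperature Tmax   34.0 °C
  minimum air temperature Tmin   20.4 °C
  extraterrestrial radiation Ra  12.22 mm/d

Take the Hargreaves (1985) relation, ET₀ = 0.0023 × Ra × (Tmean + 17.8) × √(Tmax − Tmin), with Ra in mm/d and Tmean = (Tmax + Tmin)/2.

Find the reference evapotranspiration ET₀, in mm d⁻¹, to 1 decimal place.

Tmean = (34.0 + 20.4)/2 = 27.20 °C
ET₀ = 0.0023 × 12.22 × (27.20 + 17.8) × √13.6 = 0.0023 × 12.22 × 45.00 × 3.6878 = 4.6642 mm/d

4.7 mm d⁻¹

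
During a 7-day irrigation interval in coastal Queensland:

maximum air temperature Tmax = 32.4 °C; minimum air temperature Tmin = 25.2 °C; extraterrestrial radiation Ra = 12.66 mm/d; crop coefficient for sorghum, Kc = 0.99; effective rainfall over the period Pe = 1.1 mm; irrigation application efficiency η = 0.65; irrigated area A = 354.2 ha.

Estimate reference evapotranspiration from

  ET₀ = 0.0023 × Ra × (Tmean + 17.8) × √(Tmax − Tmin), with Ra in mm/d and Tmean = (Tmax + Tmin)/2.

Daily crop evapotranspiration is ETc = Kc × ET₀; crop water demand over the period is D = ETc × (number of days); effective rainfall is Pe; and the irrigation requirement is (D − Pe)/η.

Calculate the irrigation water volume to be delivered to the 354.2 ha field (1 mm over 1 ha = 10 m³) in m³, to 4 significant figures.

Tmean = (32.4 + 25.2)/2 = 28.80 °C
ET₀ = 0.0023 × 12.66 × (28.80 + 17.8) × √7.2 = 0.0023 × 12.66 × 46.60 × 2.6833 = 3.6410 mm/d
ETc = Kc × ET₀ = 0.99 × 3.6410 = 3.6046 mm/d
Crop demand D = ETc × 7 d = 3.6046 × 7 = 25.232 mm
D − Pe = 25.232 − 1.1 = 24.132 mm
Gross irrigation = 24.132 / 0.65 = 37.126 mm
Volume = 37.126 mm × 354.2 ha × 10 = 131500.3 m³

131500 m³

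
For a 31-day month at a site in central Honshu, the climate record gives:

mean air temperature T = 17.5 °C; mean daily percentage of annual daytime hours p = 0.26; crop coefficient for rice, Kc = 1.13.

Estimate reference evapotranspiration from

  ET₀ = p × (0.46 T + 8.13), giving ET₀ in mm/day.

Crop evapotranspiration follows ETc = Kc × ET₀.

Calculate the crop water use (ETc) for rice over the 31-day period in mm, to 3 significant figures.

ET₀ = 0.26 × (0.46 × 17.5 + 8.13) = 0.26 × 16.180 = 4.2068 mm/d
ETc = Kc × ET₀ = 1.13 × 4.2068 = 4.7537 mm/d
Over 31 days: 4.7537 × 31 = 147.365 mm

147 mm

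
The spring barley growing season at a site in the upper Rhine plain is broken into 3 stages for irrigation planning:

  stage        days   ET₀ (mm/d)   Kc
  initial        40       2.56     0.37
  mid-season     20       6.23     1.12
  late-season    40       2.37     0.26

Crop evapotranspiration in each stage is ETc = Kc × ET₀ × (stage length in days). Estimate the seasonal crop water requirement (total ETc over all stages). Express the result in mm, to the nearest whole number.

202 mm

initial: 0.37 × 2.56 × 40 = 37.89 mm
mid-season: 1.12 × 6.23 × 20 = 139.55 mm
late-season: 0.26 × 2.37 × 40 = 24.65 mm
Seasonal total = 202.09 mm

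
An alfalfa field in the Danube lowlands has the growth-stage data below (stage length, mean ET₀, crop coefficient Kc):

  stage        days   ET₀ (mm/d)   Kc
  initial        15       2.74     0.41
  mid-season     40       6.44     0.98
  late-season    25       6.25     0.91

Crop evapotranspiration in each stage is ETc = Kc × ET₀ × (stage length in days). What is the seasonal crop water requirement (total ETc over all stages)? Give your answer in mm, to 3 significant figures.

initial: 0.41 × 2.74 × 15 = 16.85 mm
mid-season: 0.98 × 6.44 × 40 = 252.45 mm
late-season: 0.91 × 6.25 × 25 = 142.19 mm
Seasonal total = 411.49 mm

411 mm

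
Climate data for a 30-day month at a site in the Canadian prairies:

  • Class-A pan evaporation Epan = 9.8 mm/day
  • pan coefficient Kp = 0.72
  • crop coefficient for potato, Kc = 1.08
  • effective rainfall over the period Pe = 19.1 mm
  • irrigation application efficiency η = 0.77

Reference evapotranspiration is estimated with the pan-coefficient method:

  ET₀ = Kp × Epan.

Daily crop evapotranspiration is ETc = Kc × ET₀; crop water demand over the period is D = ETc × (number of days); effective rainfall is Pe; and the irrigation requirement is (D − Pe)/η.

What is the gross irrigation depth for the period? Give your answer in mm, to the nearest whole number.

272 mm

ET₀ = 0.72 × 9.8 = 7.0560 mm/d
ETc = Kc × ET₀ = 1.08 × 7.0560 = 7.6205 mm/d
Crop demand D = ETc × 30 d = 7.6205 × 30 = 228.615 mm
D − Pe = 228.615 − 19.1 = 209.515 mm
Gross irrigation = 209.515 / 0.77 = 272.097 mm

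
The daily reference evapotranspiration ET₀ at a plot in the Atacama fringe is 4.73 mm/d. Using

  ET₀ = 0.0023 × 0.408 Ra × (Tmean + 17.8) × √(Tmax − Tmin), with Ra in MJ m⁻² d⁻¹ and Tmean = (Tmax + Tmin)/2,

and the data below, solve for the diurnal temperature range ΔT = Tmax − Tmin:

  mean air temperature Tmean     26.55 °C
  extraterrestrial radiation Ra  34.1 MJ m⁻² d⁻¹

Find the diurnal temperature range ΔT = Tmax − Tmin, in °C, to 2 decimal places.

√ΔT = ET₀ / [0.0023 × 0.408 × Ra × (Tmean+17.8)] = 4.73 / (0.0023 × 13.9128 × 44.35) = 3.3329
ΔT = 3.3329² = 11.108 °C

11.11 °C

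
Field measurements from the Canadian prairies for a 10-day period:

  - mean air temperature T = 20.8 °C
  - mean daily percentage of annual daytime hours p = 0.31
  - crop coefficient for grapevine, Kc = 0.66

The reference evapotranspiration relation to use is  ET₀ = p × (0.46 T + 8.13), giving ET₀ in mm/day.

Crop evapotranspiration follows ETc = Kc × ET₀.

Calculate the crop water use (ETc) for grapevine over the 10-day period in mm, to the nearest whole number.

ET₀ = 0.31 × (0.46 × 20.8 + 8.13) = 0.31 × 17.698 = 5.4864 mm/d
ETc = Kc × ET₀ = 0.66 × 5.4864 = 3.6210 mm/d
Over 10 days: 3.6210 × 10 = 36.210 mm

36 mm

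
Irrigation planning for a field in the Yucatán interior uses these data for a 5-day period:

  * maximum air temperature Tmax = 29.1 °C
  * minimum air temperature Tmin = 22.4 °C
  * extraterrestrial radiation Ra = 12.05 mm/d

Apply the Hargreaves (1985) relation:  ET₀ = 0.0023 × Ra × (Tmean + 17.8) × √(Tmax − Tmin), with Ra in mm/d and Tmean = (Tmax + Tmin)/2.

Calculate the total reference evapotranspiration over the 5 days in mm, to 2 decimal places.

Tmean = (29.1 + 22.4)/2 = 25.75 °C
ET₀ = 0.0023 × 12.05 × (25.75 + 17.8) × √6.7 = 0.0023 × 12.05 × 43.55 × 2.5884 = 3.1242 mm/d
Over 5 days: 3.1242 × 5 = 15.621 mm

15.62 mm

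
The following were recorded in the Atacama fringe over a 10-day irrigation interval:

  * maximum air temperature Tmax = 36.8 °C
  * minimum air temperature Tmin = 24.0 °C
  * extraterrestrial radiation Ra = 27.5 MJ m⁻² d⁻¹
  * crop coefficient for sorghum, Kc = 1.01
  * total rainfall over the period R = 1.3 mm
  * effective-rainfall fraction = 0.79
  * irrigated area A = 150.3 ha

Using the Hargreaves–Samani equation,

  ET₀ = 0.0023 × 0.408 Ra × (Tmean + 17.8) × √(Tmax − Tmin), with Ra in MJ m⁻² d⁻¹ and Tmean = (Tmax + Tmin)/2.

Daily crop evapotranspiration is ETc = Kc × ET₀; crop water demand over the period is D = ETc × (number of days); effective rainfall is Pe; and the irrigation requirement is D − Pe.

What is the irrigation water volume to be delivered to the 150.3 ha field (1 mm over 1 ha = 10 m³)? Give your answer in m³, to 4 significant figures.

66010 m³

Tmean = (36.8 + 24.0)/2 = 30.40 °C
0.408 Ra = 0.408 × 27.5 = 11.2200 mm/d equivalent
ET₀ = 0.0023 × 11.2200 × (30.40 + 17.8) × √12.8 = 0.0023 × 11.2200 × 48.20 × 3.5777 = 4.4501 mm/d
ETc = Kc × ET₀ = 1.01 × 4.4501 = 4.4946 mm/d
Crop demand D = ETc × 10 d = 4.4946 × 10 = 44.946 mm
Pe = 0.79 × 1.3 = 1.027 mm
D − Pe = 44.946 − 1.027 = 43.919 mm
Volume = 43.919 mm × 150.3 ha × 10 = 66010.3 m³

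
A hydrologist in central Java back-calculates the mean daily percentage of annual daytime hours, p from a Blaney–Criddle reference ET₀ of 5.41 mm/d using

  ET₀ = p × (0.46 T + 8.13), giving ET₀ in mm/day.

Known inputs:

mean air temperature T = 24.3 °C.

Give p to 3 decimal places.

0.280

p = ET₀ / (0.46 T + 8.13) = 5.41 / (0.46 × 24.3 + 8.13) = 5.41 / 19.308 = 0.2802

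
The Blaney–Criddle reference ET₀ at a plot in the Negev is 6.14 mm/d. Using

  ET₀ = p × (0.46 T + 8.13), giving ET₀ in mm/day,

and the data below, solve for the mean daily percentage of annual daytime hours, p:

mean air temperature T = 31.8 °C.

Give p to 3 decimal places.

p = ET₀ / (0.46 T + 8.13) = 6.14 / (0.46 × 31.8 + 8.13) = 6.14 / 22.758 = 0.2698

0.270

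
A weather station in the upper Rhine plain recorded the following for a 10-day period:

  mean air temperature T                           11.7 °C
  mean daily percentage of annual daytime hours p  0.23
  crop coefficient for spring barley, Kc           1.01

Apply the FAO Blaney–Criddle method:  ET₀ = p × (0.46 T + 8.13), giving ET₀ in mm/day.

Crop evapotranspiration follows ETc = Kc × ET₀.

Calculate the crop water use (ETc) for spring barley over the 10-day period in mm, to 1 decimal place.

31.4 mm

ET₀ = 0.23 × (0.46 × 11.7 + 8.13) = 0.23 × 13.512 = 3.1078 mm/d
ETc = Kc × ET₀ = 1.01 × 3.1078 = 3.1389 mm/d
Over 10 days: 3.1389 × 10 = 31.389 mm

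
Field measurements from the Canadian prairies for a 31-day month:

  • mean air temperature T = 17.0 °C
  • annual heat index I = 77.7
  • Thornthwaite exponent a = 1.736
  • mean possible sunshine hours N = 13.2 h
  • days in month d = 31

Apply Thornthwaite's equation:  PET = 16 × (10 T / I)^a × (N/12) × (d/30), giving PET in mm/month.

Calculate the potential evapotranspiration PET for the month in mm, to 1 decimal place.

70.8 mm

10T/I = 10 × 17.0 / 77.7 = 2.1879
(10T/I)^a = 2.1879^1.736 = 3.8930
Uncorrected PET = 16 × 3.8930 = 62.288 mm
Correction = (N/12)(d/30) = (13.2/12)(31/30) = 1.1367
PET = 62.288 × 1.1367 = 70.803 mm/month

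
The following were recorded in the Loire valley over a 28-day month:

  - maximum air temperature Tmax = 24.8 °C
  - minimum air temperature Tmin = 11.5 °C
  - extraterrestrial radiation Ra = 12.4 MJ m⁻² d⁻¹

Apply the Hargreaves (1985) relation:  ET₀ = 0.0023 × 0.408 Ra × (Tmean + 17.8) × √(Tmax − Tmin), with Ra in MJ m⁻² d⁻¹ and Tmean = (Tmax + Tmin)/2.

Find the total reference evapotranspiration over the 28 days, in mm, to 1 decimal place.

42.7 mm

Tmean = (24.8 + 11.5)/2 = 18.15 °C
0.408 Ra = 0.408 × 12.4 = 5.0592 mm/d equivalent
ET₀ = 0.0023 × 5.0592 × (18.15 + 17.8) × √13.3 = 0.0023 × 5.0592 × 35.95 × 3.6469 = 1.5256 mm/d
Over 28 days: 1.5256 × 28 = 42.717 mm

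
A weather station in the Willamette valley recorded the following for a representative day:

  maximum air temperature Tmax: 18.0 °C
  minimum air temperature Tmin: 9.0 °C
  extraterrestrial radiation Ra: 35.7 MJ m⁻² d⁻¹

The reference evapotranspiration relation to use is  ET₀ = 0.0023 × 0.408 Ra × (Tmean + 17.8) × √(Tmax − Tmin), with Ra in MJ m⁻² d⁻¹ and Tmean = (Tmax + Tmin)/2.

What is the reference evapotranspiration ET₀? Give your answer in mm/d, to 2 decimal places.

3.15 mm/d

Tmean = (18.0 + 9.0)/2 = 13.50 °C
0.408 Ra = 0.408 × 35.7 = 14.5656 mm/d equivalent
ET₀ = 0.0023 × 14.5656 × (13.50 + 17.8) × √9.0 = 0.0023 × 14.5656 × 31.30 × 3.0000 = 3.1457 mm/d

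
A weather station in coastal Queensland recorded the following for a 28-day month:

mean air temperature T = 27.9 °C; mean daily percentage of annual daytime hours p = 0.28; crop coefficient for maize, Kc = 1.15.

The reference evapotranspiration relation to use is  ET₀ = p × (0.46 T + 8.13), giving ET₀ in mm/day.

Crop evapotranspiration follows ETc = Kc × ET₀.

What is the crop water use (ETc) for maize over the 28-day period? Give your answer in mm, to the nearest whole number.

ET₀ = 0.28 × (0.46 × 27.9 + 8.13) = 0.28 × 20.964 = 5.8699 mm/d
ETc = Kc × ET₀ = 1.15 × 5.8699 = 6.7504 mm/d
Over 28 days: 6.7504 × 28 = 189.011 mm

189 mm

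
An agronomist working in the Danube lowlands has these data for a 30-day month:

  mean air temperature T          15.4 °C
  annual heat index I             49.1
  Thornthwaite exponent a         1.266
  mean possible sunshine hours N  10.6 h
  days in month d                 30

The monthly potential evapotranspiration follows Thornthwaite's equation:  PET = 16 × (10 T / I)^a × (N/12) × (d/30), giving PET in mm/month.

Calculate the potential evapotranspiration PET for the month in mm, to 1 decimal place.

60.1 mm

10T/I = 10 × 15.4 / 49.1 = 3.1365
(10T/I)^a = 3.1365^1.266 = 4.2511
Uncorrected PET = 16 × 4.2511 = 68.018 mm
Correction = (N/12)(d/30) = (10.6/12)(30/30) = 0.8833
PET = 68.018 × 0.8833 = 60.080 mm/month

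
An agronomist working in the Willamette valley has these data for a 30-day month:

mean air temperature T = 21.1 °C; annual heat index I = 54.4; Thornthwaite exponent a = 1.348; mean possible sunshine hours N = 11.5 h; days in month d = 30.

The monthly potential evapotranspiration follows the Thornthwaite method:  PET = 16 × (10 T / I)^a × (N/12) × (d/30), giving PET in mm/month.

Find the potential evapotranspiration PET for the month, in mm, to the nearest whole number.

10T/I = 10 × 21.1 / 54.4 = 3.8787
(10T/I)^a = 3.8787^1.348 = 6.2165
Uncorrected PET = 16 × 6.2165 = 99.464 mm
Correction = (N/12)(d/30) = (11.5/12)(30/30) = 0.9583
PET = 99.464 × 0.9583 = 95.316 mm/month

95 mm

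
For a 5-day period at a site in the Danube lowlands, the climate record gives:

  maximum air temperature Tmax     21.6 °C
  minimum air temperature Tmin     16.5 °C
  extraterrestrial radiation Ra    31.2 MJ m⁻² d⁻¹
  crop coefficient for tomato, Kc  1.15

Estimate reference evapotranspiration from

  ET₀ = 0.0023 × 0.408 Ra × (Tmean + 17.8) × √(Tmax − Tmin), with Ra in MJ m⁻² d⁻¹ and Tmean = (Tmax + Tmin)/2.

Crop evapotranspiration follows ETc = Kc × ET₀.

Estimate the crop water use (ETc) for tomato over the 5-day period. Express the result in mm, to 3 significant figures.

Tmean = (21.6 + 16.5)/2 = 19.05 °C
0.408 Ra = 0.408 × 31.2 = 12.7296 mm/d equivalent
ET₀ = 0.0023 × 12.7296 × (19.05 + 17.8) × √5.1 = 0.0023 × 12.7296 × 36.85 × 2.2583 = 2.4365 mm/d
ETc = Kc × ET₀ = 1.15 × 2.4365 = 2.8020 mm/d
Over 5 days: 2.8020 × 5 = 14.010 mm

14.0 mm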